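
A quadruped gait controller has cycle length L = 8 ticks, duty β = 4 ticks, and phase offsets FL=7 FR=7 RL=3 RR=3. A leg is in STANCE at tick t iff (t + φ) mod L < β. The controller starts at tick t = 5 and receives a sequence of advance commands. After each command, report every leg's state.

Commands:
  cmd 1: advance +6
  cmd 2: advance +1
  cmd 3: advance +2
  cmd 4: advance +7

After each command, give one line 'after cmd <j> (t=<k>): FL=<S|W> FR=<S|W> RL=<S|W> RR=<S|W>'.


after cmd 1 (t=11): FL=S FR=S RL=W RR=W
after cmd 2 (t=12): FL=S FR=S RL=W RR=W
after cmd 3 (t=14): FL=W FR=W RL=S RR=S
after cmd 4 (t=21): FL=W FR=W RL=S RR=S

start t=5: FL=W FR=W RL=S RR=S
cmd 1: advance +6 → t=11, phase=(2,2,6,6) → FL=S FR=S RL=W RR=W
cmd 2: advance +1 → t=12, phase=(3,3,7,7) → FL=S FR=S RL=W RR=W
cmd 3: advance +2 → t=14, phase=(5,5,1,1) → FL=W FR=W RL=S RR=S
cmd 4: advance +7 → t=21, phase=(4,4,0,0) → FL=W FR=W RL=S RR=S


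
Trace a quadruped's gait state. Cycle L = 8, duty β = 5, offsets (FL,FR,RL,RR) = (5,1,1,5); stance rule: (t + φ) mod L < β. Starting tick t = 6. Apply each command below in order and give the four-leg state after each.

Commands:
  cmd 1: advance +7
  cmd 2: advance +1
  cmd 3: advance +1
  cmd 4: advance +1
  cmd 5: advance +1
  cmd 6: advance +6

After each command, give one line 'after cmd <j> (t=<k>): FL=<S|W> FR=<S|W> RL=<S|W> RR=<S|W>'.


start t=6: FL=S FR=W RL=W RR=S
cmd 1: advance +7 → t=13, phase=(2,6,6,2) → FL=S FR=W RL=W RR=S
cmd 2: advance +1 → t=14, phase=(3,7,7,3) → FL=S FR=W RL=W RR=S
cmd 3: advance +1 → t=15, phase=(4,0,0,4) → FL=S FR=S RL=S RR=S
cmd 4: advance +1 → t=16, phase=(5,1,1,5) → FL=W FR=S RL=S RR=W
cmd 5: advance +1 → t=17, phase=(6,2,2,6) → FL=W FR=S RL=S RR=W
cmd 6: advance +6 → t=23, phase=(4,0,0,4) → FL=S FR=S RL=S RR=S

after cmd 1 (t=13): FL=S FR=W RL=W RR=S
after cmd 2 (t=14): FL=S FR=W RL=W RR=S
after cmd 3 (t=15): FL=S FR=S RL=S RR=S
after cmd 4 (t=16): FL=W FR=S RL=S RR=W
after cmd 5 (t=17): FL=W FR=S RL=S RR=W
after cmd 6 (t=23): FL=S FR=S RL=S RR=S


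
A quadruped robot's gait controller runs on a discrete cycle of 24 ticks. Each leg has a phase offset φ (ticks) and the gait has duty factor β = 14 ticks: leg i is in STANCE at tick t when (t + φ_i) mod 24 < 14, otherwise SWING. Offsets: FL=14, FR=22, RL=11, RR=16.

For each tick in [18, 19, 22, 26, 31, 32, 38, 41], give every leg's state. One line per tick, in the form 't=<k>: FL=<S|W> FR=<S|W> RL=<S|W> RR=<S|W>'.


t=18: FL=S FR=W RL=S RR=S
t=19: FL=S FR=W RL=S RR=S
t=22: FL=S FR=W RL=S RR=W
t=26: FL=W FR=S RL=S RR=W
t=31: FL=W FR=S RL=W RR=W
t=32: FL=W FR=S RL=W RR=S
t=38: FL=S FR=S RL=S RR=S
t=41: FL=S FR=W RL=S RR=S

t=18: phase=(8,16,5,10) vs β=14 → FL=S FR=W RL=S RR=S
t=19: phase=(9,17,6,11) vs β=14 → FL=S FR=W RL=S RR=S
t=22: phase=(12,20,9,14) vs β=14 → FL=S FR=W RL=S RR=W
t=26: phase=(16,0,13,18) vs β=14 → FL=W FR=S RL=S RR=W
t=31: phase=(21,5,18,23) vs β=14 → FL=W FR=S RL=W RR=W
t=32: phase=(22,6,19,0) vs β=14 → FL=W FR=S RL=W RR=S
t=38: phase=(4,12,1,6) vs β=14 → FL=S FR=S RL=S RR=S
t=41: phase=(7,15,4,9) vs β=14 → FL=S FR=W RL=S RR=S


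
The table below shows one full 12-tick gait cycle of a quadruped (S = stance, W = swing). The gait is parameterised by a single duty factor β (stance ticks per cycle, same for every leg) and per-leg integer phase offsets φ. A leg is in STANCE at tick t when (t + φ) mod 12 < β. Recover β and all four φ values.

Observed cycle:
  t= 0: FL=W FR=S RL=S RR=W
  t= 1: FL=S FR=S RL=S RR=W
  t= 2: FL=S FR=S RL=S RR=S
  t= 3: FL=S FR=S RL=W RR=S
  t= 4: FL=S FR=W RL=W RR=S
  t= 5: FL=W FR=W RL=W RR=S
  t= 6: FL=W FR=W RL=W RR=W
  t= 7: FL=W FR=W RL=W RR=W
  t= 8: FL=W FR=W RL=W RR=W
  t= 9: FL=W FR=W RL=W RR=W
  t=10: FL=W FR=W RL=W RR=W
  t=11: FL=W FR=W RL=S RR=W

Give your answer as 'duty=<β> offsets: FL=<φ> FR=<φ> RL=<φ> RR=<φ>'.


duty=4 offsets: FL=11 FR=0 RL=1 RR=10

duty β = stance ticks per leg = 4
FL: stance ticks = 4; W→S at t=1 → φ=11
FR: stance ticks = 4; W→S at t=0 → φ=0
RL: stance ticks = 4; W→S at t=11 → φ=1
RR: stance ticks = 4; W→S at t=2 → φ=10


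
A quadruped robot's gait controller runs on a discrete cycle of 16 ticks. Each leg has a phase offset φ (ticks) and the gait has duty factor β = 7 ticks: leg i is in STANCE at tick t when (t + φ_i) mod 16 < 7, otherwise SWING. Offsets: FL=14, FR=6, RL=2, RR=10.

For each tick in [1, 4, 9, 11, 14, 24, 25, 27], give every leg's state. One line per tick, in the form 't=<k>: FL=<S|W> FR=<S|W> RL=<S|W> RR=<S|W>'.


t=1: phase=(15,7,3,11) vs β=7 → FL=W FR=W RL=S RR=W
t=4: phase=(2,10,6,14) vs β=7 → FL=S FR=W RL=S RR=W
t=9: phase=(7,15,11,3) vs β=7 → FL=W FR=W RL=W RR=S
t=11: phase=(9,1,13,5) vs β=7 → FL=W FR=S RL=W RR=S
t=14: phase=(12,4,0,8) vs β=7 → FL=W FR=S RL=S RR=W
t=24: phase=(6,14,10,2) vs β=7 → FL=S FR=W RL=W RR=S
t=25: phase=(7,15,11,3) vs β=7 → FL=W FR=W RL=W RR=S
t=27: phase=(9,1,13,5) vs β=7 → FL=W FR=S RL=W RR=S

t=1: FL=W FR=W RL=S RR=W
t=4: FL=S FR=W RL=S RR=W
t=9: FL=W FR=W RL=W RR=S
t=11: FL=W FR=S RL=W RR=S
t=14: FL=W FR=S RL=S RR=W
t=24: FL=S FR=W RL=W RR=S
t=25: FL=W FR=W RL=W RR=S
t=27: FL=W FR=S RL=W RR=S


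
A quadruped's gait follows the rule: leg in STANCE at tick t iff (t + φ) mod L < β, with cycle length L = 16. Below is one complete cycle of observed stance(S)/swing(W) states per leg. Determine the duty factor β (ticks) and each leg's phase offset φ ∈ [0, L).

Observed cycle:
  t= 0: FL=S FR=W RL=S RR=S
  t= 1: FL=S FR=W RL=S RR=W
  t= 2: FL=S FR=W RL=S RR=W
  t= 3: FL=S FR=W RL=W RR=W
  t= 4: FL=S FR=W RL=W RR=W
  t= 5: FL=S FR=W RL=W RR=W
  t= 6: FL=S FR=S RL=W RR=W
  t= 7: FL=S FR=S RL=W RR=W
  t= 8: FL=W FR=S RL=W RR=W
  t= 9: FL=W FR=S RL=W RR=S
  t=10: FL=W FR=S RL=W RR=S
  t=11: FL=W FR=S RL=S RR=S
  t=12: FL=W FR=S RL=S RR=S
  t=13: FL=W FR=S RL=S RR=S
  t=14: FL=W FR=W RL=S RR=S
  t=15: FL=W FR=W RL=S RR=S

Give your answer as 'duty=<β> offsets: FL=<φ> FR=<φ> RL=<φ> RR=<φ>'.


duty β = stance ticks per leg = 8
FL: stance ticks = 8; W→S at t=0 → φ=0
FR: stance ticks = 8; W→S at t=6 → φ=10
RL: stance ticks = 8; W→S at t=11 → φ=5
RR: stance ticks = 8; W→S at t=9 → φ=7

duty=8 offsets: FL=0 FR=10 RL=5 RR=7


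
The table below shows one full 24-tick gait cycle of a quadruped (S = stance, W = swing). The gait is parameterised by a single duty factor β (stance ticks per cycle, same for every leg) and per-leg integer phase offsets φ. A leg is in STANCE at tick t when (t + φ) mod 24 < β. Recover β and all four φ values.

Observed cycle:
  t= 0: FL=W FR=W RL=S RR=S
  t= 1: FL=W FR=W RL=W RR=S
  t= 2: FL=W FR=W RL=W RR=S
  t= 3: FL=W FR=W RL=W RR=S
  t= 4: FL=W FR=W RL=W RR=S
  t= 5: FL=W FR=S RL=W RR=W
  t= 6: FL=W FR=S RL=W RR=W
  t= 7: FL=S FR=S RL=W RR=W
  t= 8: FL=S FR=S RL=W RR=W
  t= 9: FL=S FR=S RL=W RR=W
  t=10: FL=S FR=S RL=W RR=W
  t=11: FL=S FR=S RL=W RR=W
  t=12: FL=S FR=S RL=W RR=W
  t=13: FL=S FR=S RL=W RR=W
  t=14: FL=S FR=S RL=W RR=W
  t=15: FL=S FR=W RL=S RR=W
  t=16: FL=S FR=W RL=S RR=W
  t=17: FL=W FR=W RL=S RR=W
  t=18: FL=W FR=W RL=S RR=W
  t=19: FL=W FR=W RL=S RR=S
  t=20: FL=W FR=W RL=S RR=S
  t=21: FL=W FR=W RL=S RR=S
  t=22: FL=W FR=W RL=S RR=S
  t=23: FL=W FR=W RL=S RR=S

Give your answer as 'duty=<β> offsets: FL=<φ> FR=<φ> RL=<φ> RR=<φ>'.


duty=10 offsets: FL=17 FR=19 RL=9 RR=5

duty β = stance ticks per leg = 10
FL: stance ticks = 10; W→S at t=7 → φ=17
FR: stance ticks = 10; W→S at t=5 → φ=19
RL: stance ticks = 10; W→S at t=15 → φ=9
RR: stance ticks = 10; W→S at t=19 → φ=5


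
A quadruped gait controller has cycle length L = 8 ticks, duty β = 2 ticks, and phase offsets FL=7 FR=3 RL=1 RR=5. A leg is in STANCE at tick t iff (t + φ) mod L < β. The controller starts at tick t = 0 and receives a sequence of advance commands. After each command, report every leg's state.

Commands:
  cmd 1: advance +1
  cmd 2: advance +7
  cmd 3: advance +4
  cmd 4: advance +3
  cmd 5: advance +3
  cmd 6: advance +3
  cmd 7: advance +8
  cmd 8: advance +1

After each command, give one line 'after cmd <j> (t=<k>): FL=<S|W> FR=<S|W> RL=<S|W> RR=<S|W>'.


start t=0: FL=W FR=W RL=S RR=W
cmd 1: advance +1 → t=1, phase=(0,4,2,6) → FL=S FR=W RL=W RR=W
cmd 2: advance +7 → t=8, phase=(7,3,1,5) → FL=W FR=W RL=S RR=W
cmd 3: advance +4 → t=12, phase=(3,7,5,1) → FL=W FR=W RL=W RR=S
cmd 4: advance +3 → t=15, phase=(6,2,0,4) → FL=W FR=W RL=S RR=W
cmd 5: advance +3 → t=18, phase=(1,5,3,7) → FL=S FR=W RL=W RR=W
cmd 6: advance +3 → t=21, phase=(4,0,6,2) → FL=W FR=S RL=W RR=W
cmd 7: advance +8 → t=29, phase=(4,0,6,2) → FL=W FR=S RL=W RR=W
cmd 8: advance +1 → t=30, phase=(5,1,7,3) → FL=W FR=S RL=W RR=W

after cmd 1 (t=1): FL=S FR=W RL=W RR=W
after cmd 2 (t=8): FL=W FR=W RL=S RR=W
after cmd 3 (t=12): FL=W FR=W RL=W RR=S
after cmd 4 (t=15): FL=W FR=W RL=S RR=W
after cmd 5 (t=18): FL=S FR=W RL=W RR=W
after cmd 6 (t=21): FL=W FR=S RL=W RR=W
after cmd 7 (t=29): FL=W FR=S RL=W RR=W
after cmd 8 (t=30): FL=W FR=S RL=W RR=W


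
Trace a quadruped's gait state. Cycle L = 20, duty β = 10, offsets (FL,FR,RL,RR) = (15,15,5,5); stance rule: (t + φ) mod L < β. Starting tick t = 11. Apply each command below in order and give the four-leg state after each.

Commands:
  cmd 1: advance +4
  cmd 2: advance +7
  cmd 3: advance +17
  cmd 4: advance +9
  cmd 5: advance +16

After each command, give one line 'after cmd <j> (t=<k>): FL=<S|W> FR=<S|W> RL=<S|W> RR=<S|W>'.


after cmd 1 (t=15): FL=W FR=W RL=S RR=S
after cmd 2 (t=22): FL=W FR=W RL=S RR=S
after cmd 3 (t=39): FL=W FR=W RL=S RR=S
after cmd 4 (t=48): FL=S FR=S RL=W RR=W
after cmd 5 (t=64): FL=W FR=W RL=S RR=S

start t=11: FL=S FR=S RL=W RR=W
cmd 1: advance +4 → t=15, phase=(10,10,0,0) → FL=W FR=W RL=S RR=S
cmd 2: advance +7 → t=22, phase=(17,17,7,7) → FL=W FR=W RL=S RR=S
cmd 3: advance +17 → t=39, phase=(14,14,4,4) → FL=W FR=W RL=S RR=S
cmd 4: advance +9 → t=48, phase=(3,3,13,13) → FL=S FR=S RL=W RR=W
cmd 5: advance +16 → t=64, phase=(19,19,9,9) → FL=W FR=W RL=S RR=S


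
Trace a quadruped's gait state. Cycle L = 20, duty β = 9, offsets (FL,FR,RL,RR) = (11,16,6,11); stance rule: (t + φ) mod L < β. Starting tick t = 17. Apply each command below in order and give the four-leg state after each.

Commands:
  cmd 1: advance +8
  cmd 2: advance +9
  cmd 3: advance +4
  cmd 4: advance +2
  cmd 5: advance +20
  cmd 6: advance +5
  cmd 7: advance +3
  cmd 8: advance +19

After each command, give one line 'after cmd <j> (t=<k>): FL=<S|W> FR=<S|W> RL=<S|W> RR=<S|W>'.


after cmd 1 (t=25): FL=W FR=S RL=W RR=W
after cmd 2 (t=34): FL=S FR=W RL=S RR=S
after cmd 3 (t=38): FL=W FR=W RL=S RR=W
after cmd 4 (t=40): FL=W FR=W RL=S RR=W
after cmd 5 (t=60): FL=W FR=W RL=S RR=W
after cmd 6 (t=65): FL=W FR=S RL=W RR=W
after cmd 7 (t=68): FL=W FR=S RL=W RR=W
after cmd 8 (t=87): FL=W FR=S RL=W RR=W

start t=17: FL=S FR=W RL=S RR=S
cmd 1: advance +8 → t=25, phase=(16,1,11,16) → FL=W FR=S RL=W RR=W
cmd 2: advance +9 → t=34, phase=(5,10,0,5) → FL=S FR=W RL=S RR=S
cmd 3: advance +4 → t=38, phase=(9,14,4,9) → FL=W FR=W RL=S RR=W
cmd 4: advance +2 → t=40, phase=(11,16,6,11) → FL=W FR=W RL=S RR=W
cmd 5: advance +20 → t=60, phase=(11,16,6,11) → FL=W FR=W RL=S RR=W
cmd 6: advance +5 → t=65, phase=(16,1,11,16) → FL=W FR=S RL=W RR=W
cmd 7: advance +3 → t=68, phase=(19,4,14,19) → FL=W FR=S RL=W RR=W
cmd 8: advance +19 → t=87, phase=(18,3,13,18) → FL=W FR=S RL=W RR=W


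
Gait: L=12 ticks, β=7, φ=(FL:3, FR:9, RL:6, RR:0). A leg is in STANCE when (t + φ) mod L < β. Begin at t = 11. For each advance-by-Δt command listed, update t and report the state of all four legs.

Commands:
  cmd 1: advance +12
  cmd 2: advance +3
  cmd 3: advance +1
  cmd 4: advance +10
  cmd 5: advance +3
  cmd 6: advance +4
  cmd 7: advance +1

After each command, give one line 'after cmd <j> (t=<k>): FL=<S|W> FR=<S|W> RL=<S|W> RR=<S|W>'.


after cmd 1 (t=23): FL=S FR=W RL=S RR=W
after cmd 2 (t=26): FL=S FR=W RL=W RR=S
after cmd 3 (t=27): FL=S FR=S RL=W RR=S
after cmd 4 (t=37): FL=S FR=W RL=W RR=S
after cmd 5 (t=40): FL=W FR=S RL=W RR=S
after cmd 6 (t=44): FL=W FR=S RL=S RR=W
after cmd 7 (t=45): FL=S FR=S RL=S RR=W

start t=11: FL=S FR=W RL=S RR=W
cmd 1: advance +12 → t=23, phase=(2,8,5,11) → FL=S FR=W RL=S RR=W
cmd 2: advance +3 → t=26, phase=(5,11,8,2) → FL=S FR=W RL=W RR=S
cmd 3: advance +1 → t=27, phase=(6,0,9,3) → FL=S FR=S RL=W RR=S
cmd 4: advance +10 → t=37, phase=(4,10,7,1) → FL=S FR=W RL=W RR=S
cmd 5: advance +3 → t=40, phase=(7,1,10,4) → FL=W FR=S RL=W RR=S
cmd 6: advance +4 → t=44, phase=(11,5,2,8) → FL=W FR=S RL=S RR=W
cmd 7: advance +1 → t=45, phase=(0,6,3,9) → FL=S FR=S RL=S RR=W


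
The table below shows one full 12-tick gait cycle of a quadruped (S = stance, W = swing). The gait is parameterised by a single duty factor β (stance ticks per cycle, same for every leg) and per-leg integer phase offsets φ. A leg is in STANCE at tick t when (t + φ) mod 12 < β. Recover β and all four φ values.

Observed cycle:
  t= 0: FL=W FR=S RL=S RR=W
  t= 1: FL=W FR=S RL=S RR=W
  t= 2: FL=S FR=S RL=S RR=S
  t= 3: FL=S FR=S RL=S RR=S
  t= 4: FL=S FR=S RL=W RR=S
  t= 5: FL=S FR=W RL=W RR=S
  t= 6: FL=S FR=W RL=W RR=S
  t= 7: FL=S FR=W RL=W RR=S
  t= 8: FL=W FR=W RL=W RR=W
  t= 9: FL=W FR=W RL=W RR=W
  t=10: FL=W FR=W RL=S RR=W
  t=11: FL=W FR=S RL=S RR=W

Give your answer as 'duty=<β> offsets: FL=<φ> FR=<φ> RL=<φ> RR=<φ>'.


duty β = stance ticks per leg = 6
FL: stance ticks = 6; W→S at t=2 → φ=10
FR: stance ticks = 6; W→S at t=11 → φ=1
RL: stance ticks = 6; W→S at t=10 → φ=2
RR: stance ticks = 6; W→S at t=2 → φ=10

duty=6 offsets: FL=10 FR=1 RL=2 RR=10


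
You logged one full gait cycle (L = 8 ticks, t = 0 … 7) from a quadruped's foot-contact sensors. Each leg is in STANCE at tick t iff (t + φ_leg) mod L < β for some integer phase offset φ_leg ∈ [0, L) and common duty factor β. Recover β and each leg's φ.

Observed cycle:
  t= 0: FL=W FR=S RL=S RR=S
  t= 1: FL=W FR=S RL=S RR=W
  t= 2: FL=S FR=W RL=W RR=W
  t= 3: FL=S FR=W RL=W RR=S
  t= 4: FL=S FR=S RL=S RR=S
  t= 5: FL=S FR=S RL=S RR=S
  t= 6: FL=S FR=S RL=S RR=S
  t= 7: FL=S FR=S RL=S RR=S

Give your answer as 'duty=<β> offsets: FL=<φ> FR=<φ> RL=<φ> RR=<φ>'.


duty β = stance ticks per leg = 6
FL: stance ticks = 6; W→S at t=2 → φ=6
FR: stance ticks = 6; W→S at t=4 → φ=4
RL: stance ticks = 6; W→S at t=4 → φ=4
RR: stance ticks = 6; W→S at t=3 → φ=5

duty=6 offsets: FL=6 FR=4 RL=4 RR=5


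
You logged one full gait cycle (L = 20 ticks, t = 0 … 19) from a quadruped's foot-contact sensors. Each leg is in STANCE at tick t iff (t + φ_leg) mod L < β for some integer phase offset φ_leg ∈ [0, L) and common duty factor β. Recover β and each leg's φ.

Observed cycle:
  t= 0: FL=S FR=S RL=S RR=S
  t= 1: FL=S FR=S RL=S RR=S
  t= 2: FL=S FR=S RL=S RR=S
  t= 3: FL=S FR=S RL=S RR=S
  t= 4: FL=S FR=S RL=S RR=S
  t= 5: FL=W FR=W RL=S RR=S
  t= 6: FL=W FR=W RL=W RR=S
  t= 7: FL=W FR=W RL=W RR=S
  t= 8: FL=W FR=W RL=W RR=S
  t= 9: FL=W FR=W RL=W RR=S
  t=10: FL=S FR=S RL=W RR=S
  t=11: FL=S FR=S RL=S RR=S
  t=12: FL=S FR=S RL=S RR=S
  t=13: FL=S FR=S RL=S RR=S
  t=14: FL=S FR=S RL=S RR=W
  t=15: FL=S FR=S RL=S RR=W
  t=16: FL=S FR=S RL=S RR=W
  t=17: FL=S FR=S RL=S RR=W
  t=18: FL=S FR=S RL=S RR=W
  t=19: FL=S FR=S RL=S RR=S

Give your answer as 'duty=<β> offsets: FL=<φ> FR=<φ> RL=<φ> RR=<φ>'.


duty=15 offsets: FL=10 FR=10 RL=9 RR=1

duty β = stance ticks per leg = 15
FL: stance ticks = 15; W→S at t=10 → φ=10
FR: stance ticks = 15; W→S at t=10 → φ=10
RL: stance ticks = 15; W→S at t=11 → φ=9
RR: stance ticks = 15; W→S at t=19 → φ=1


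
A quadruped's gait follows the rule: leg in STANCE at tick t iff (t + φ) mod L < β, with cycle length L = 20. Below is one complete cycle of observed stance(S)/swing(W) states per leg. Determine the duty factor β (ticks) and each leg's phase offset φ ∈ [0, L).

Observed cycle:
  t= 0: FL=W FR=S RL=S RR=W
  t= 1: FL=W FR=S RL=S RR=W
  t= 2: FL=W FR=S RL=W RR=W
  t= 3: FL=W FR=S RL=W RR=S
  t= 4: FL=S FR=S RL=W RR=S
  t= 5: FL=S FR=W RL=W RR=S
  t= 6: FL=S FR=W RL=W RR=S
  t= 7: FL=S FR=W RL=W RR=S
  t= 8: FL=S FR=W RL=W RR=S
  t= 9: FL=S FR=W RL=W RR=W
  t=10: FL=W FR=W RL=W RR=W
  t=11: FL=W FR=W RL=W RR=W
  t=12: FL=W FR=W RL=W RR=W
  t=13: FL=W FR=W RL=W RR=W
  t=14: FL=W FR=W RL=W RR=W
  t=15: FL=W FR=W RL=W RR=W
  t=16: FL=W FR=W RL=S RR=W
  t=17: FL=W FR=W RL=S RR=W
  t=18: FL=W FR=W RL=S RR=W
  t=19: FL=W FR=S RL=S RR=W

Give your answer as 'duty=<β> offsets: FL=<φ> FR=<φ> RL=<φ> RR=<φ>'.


duty β = stance ticks per leg = 6
FL: stance ticks = 6; W→S at t=4 → φ=16
FR: stance ticks = 6; W→S at t=19 → φ=1
RL: stance ticks = 6; W→S at t=16 → φ=4
RR: stance ticks = 6; W→S at t=3 → φ=17

duty=6 offsets: FL=16 FR=1 RL=4 RR=17


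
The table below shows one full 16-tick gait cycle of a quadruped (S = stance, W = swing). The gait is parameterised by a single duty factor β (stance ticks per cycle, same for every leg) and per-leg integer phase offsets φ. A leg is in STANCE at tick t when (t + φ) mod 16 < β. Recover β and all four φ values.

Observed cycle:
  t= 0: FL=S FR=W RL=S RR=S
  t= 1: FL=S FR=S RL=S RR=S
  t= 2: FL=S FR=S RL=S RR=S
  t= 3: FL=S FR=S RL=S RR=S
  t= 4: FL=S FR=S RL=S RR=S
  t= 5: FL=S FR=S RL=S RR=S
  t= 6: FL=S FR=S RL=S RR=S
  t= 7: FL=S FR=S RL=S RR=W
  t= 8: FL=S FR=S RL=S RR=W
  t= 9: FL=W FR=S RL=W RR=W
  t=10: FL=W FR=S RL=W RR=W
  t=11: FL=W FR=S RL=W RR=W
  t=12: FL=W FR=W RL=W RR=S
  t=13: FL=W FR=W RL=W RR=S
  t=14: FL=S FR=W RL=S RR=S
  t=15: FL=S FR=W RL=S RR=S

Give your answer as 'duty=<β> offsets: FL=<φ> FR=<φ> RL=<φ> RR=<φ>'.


duty β = stance ticks per leg = 11
FL: stance ticks = 11; W→S at t=14 → φ=2
FR: stance ticks = 11; W→S at t=1 → φ=15
RL: stance ticks = 11; W→S at t=14 → φ=2
RR: stance ticks = 11; W→S at t=12 → φ=4

duty=11 offsets: FL=2 FR=15 RL=2 RR=4


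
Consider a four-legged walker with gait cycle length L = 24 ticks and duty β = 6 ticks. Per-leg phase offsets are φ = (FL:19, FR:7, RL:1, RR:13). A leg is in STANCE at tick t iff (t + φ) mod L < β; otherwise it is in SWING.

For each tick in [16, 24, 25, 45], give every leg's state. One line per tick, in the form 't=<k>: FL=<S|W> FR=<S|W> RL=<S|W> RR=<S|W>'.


t=16: FL=W FR=W RL=W RR=S
t=24: FL=W FR=W RL=S RR=W
t=25: FL=W FR=W RL=S RR=W
t=45: FL=W FR=S RL=W RR=W

t=16: phase=(11,23,17,5) vs β=6 → FL=W FR=W RL=W RR=S
t=24: phase=(19,7,1,13) vs β=6 → FL=W FR=W RL=S RR=W
t=25: phase=(20,8,2,14) vs β=6 → FL=W FR=W RL=S RR=W
t=45: phase=(16,4,22,10) vs β=6 → FL=W FR=S RL=W RR=W


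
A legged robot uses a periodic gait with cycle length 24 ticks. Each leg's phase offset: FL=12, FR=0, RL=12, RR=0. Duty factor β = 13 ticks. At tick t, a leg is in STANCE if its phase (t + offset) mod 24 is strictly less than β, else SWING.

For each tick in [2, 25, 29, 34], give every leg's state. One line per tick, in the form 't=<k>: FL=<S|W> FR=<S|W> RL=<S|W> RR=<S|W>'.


t=2: phase=(14,2,14,2) vs β=13 → FL=W FR=S RL=W RR=S
t=25: phase=(13,1,13,1) vs β=13 → FL=W FR=S RL=W RR=S
t=29: phase=(17,5,17,5) vs β=13 → FL=W FR=S RL=W RR=S
t=34: phase=(22,10,22,10) vs β=13 → FL=W FR=S RL=W RR=S

t=2: FL=W FR=S RL=W RR=S
t=25: FL=W FR=S RL=W RR=S
t=29: FL=W FR=S RL=W RR=S
t=34: FL=W FR=S RL=W RR=S


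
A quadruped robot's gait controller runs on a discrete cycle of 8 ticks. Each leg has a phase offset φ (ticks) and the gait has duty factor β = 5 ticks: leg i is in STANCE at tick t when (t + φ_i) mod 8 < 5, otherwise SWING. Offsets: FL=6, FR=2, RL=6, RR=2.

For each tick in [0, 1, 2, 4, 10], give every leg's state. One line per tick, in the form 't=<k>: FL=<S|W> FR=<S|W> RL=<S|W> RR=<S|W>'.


t=0: phase=(6,2,6,2) vs β=5 → FL=W FR=S RL=W RR=S
t=1: phase=(7,3,7,3) vs β=5 → FL=W FR=S RL=W RR=S
t=2: phase=(0,4,0,4) vs β=5 → FL=S FR=S RL=S RR=S
t=4: phase=(2,6,2,6) vs β=5 → FL=S FR=W RL=S RR=W
t=10: phase=(0,4,0,4) vs β=5 → FL=S FR=S RL=S RR=S

t=0: FL=W FR=S RL=W RR=S
t=1: FL=W FR=S RL=W RR=S
t=2: FL=S FR=S RL=S RR=S
t=4: FL=S FR=W RL=S RR=W
t=10: FL=S FR=S RL=S RR=S


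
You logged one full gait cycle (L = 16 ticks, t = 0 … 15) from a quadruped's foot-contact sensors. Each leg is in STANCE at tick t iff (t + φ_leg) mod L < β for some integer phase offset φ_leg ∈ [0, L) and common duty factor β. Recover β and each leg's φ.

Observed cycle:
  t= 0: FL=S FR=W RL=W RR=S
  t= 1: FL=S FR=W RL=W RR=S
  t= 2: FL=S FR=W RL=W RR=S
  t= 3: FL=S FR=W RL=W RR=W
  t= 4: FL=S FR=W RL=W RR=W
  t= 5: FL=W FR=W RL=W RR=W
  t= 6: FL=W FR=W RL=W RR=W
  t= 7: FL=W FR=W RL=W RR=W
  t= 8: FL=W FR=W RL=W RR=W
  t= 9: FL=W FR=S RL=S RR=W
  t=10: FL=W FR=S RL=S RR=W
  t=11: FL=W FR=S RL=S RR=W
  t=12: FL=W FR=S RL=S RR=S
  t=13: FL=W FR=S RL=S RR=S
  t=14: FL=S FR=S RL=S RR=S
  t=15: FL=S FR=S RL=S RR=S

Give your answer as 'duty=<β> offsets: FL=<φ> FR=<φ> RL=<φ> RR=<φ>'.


duty=7 offsets: FL=2 FR=7 RL=7 RR=4

duty β = stance ticks per leg = 7
FL: stance ticks = 7; W→S at t=14 → φ=2
FR: stance ticks = 7; W→S at t=9 → φ=7
RL: stance ticks = 7; W→S at t=9 → φ=7
RR: stance ticks = 7; W→S at t=12 → φ=4


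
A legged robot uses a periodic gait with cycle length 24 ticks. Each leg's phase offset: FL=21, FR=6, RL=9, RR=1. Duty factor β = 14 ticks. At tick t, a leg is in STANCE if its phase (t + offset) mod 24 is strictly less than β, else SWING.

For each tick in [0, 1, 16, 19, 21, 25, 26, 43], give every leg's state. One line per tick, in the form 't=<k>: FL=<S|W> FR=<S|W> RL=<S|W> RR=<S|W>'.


t=0: phase=(21,6,9,1) vs β=14 → FL=W FR=S RL=S RR=S
t=1: phase=(22,7,10,2) vs β=14 → FL=W FR=S RL=S RR=S
t=16: phase=(13,22,1,17) vs β=14 → FL=S FR=W RL=S RR=W
t=19: phase=(16,1,4,20) vs β=14 → FL=W FR=S RL=S RR=W
t=21: phase=(18,3,6,22) vs β=14 → FL=W FR=S RL=S RR=W
t=25: phase=(22,7,10,2) vs β=14 → FL=W FR=S RL=S RR=S
t=26: phase=(23,8,11,3) vs β=14 → FL=W FR=S RL=S RR=S
t=43: phase=(16,1,4,20) vs β=14 → FL=W FR=S RL=S RR=W

t=0: FL=W FR=S RL=S RR=S
t=1: FL=W FR=S RL=S RR=S
t=16: FL=S FR=W RL=S RR=W
t=19: FL=W FR=S RL=S RR=W
t=21: FL=W FR=S RL=S RR=W
t=25: FL=W FR=S RL=S RR=S
t=26: FL=W FR=S RL=S RR=S
t=43: FL=W FR=S RL=S RR=W


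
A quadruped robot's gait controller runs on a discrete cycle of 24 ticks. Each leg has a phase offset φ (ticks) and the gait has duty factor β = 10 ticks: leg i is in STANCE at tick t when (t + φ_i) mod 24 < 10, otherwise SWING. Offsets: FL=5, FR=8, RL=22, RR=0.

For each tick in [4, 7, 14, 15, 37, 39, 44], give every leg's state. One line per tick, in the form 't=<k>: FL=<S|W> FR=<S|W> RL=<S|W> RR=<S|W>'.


t=4: FL=S FR=W RL=S RR=S
t=7: FL=W FR=W RL=S RR=S
t=14: FL=W FR=W RL=W RR=W
t=15: FL=W FR=W RL=W RR=W
t=37: FL=W FR=W RL=W RR=W
t=39: FL=W FR=W RL=W RR=W
t=44: FL=S FR=S RL=W RR=W

t=4: phase=(9,12,2,4) vs β=10 → FL=S FR=W RL=S RR=S
t=7: phase=(12,15,5,7) vs β=10 → FL=W FR=W RL=S RR=S
t=14: phase=(19,22,12,14) vs β=10 → FL=W FR=W RL=W RR=W
t=15: phase=(20,23,13,15) vs β=10 → FL=W FR=W RL=W RR=W
t=37: phase=(18,21,11,13) vs β=10 → FL=W FR=W RL=W RR=W
t=39: phase=(20,23,13,15) vs β=10 → FL=W FR=W RL=W RR=W
t=44: phase=(1,4,18,20) vs β=10 → FL=S FR=S RL=W RR=W


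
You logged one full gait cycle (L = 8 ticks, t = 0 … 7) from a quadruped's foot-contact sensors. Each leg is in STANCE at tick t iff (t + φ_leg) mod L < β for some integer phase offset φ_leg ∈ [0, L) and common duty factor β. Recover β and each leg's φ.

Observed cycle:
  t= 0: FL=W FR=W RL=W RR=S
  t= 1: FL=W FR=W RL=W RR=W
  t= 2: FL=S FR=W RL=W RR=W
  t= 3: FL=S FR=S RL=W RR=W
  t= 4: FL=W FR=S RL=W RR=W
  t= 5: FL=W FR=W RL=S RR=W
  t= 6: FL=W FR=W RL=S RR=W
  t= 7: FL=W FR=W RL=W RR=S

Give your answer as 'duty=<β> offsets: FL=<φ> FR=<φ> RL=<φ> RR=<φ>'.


duty=2 offsets: FL=6 FR=5 RL=3 RR=1

duty β = stance ticks per leg = 2
FL: stance ticks = 2; W→S at t=2 → φ=6
FR: stance ticks = 2; W→S at t=3 → φ=5
RL: stance ticks = 2; W→S at t=5 → φ=3
RR: stance ticks = 2; W→S at t=7 → φ=1


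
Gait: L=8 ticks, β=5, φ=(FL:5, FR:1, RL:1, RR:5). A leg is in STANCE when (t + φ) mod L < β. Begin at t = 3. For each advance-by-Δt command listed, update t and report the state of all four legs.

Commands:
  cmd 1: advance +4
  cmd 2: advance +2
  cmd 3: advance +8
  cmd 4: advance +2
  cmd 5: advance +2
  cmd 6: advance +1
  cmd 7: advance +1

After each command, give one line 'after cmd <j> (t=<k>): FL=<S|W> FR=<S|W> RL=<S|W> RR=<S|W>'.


after cmd 1 (t=7): FL=S FR=S RL=S RR=S
after cmd 2 (t=9): FL=W FR=S RL=S RR=W
after cmd 3 (t=17): FL=W FR=S RL=S RR=W
after cmd 4 (t=19): FL=S FR=S RL=S RR=S
after cmd 5 (t=21): FL=S FR=W RL=W RR=S
after cmd 6 (t=22): FL=S FR=W RL=W RR=S
after cmd 7 (t=23): FL=S FR=S RL=S RR=S

start t=3: FL=S FR=S RL=S RR=S
cmd 1: advance +4 → t=7, phase=(4,0,0,4) → FL=S FR=S RL=S RR=S
cmd 2: advance +2 → t=9, phase=(6,2,2,6) → FL=W FR=S RL=S RR=W
cmd 3: advance +8 → t=17, phase=(6,2,2,6) → FL=W FR=S RL=S RR=W
cmd 4: advance +2 → t=19, phase=(0,4,4,0) → FL=S FR=S RL=S RR=S
cmd 5: advance +2 → t=21, phase=(2,6,6,2) → FL=S FR=W RL=W RR=S
cmd 6: advance +1 → t=22, phase=(3,7,7,3) → FL=S FR=W RL=W RR=S
cmd 7: advance +1 → t=23, phase=(4,0,0,4) → FL=S FR=S RL=S RR=S


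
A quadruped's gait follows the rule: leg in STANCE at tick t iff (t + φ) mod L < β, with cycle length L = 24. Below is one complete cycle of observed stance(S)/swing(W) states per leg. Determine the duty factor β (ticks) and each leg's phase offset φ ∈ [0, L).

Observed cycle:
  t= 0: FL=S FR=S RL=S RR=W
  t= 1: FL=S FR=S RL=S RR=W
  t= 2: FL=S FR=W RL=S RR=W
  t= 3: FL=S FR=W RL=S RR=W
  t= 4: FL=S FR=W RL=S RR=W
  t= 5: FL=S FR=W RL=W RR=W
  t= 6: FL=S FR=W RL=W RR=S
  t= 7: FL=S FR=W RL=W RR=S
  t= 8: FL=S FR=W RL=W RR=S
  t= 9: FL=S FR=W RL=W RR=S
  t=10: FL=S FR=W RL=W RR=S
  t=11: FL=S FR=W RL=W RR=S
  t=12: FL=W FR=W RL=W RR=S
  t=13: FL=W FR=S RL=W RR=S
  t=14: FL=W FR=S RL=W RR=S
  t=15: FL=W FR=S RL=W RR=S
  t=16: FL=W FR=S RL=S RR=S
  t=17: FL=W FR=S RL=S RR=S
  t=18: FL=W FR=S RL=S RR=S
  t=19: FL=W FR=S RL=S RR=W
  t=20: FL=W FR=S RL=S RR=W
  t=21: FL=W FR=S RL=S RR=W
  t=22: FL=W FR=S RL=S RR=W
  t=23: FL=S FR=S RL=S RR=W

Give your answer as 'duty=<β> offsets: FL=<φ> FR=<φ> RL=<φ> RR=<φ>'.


duty=13 offsets: FL=1 FR=11 RL=8 RR=18

duty β = stance ticks per leg = 13
FL: stance ticks = 13; W→S at t=23 → φ=1
FR: stance ticks = 13; W→S at t=13 → φ=11
RL: stance ticks = 13; W→S at t=16 → φ=8
RR: stance ticks = 13; W→S at t=6 → φ=18


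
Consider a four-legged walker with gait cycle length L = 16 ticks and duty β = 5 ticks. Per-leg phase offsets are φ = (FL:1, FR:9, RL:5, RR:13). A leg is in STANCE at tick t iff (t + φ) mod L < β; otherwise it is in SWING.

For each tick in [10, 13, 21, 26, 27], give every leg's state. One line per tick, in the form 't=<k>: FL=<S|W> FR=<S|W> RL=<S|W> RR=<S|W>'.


t=10: phase=(11,3,15,7) vs β=5 → FL=W FR=S RL=W RR=W
t=13: phase=(14,6,2,10) vs β=5 → FL=W FR=W RL=S RR=W
t=21: phase=(6,14,10,2) vs β=5 → FL=W FR=W RL=W RR=S
t=26: phase=(11,3,15,7) vs β=5 → FL=W FR=S RL=W RR=W
t=27: phase=(12,4,0,8) vs β=5 → FL=W FR=S RL=S RR=W

t=10: FL=W FR=S RL=W RR=W
t=13: FL=W FR=W RL=S RR=W
t=21: FL=W FR=W RL=W RR=S
t=26: FL=W FR=S RL=W RR=W
t=27: FL=W FR=S RL=S RR=W


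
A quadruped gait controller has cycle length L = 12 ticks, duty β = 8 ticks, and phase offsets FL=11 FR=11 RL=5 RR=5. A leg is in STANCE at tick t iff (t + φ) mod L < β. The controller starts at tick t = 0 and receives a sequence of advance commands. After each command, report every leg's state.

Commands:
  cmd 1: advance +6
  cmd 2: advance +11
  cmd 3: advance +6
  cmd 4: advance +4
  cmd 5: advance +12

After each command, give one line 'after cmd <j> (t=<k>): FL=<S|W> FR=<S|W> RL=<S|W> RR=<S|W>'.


start t=0: FL=W FR=W RL=S RR=S
cmd 1: advance +6 → t=6, phase=(5,5,11,11) → FL=S FR=S RL=W RR=W
cmd 2: advance +11 → t=17, phase=(4,4,10,10) → FL=S FR=S RL=W RR=W
cmd 3: advance +6 → t=23, phase=(10,10,4,4) → FL=W FR=W RL=S RR=S
cmd 4: advance +4 → t=27, phase=(2,2,8,8) → FL=S FR=S RL=W RR=W
cmd 5: advance +12 → t=39, phase=(2,2,8,8) → FL=S FR=S RL=W RR=W

after cmd 1 (t=6): FL=S FR=S RL=W RR=W
after cmd 2 (t=17): FL=S FR=S RL=W RR=W
after cmd 3 (t=23): FL=W FR=W RL=S RR=S
after cmd 4 (t=27): FL=S FR=S RL=W RR=W
after cmd 5 (t=39): FL=S FR=S RL=W RR=W


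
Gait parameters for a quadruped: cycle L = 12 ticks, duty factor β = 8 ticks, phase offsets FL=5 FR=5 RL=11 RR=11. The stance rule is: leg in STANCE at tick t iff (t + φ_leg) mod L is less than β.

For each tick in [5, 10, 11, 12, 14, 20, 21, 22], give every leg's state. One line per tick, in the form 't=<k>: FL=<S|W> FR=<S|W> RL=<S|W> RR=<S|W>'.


t=5: FL=W FR=W RL=S RR=S
t=10: FL=S FR=S RL=W RR=W
t=11: FL=S FR=S RL=W RR=W
t=12: FL=S FR=S RL=W RR=W
t=14: FL=S FR=S RL=S RR=S
t=20: FL=S FR=S RL=S RR=S
t=21: FL=S FR=S RL=W RR=W
t=22: FL=S FR=S RL=W RR=W

t=5: phase=(10,10,4,4) vs β=8 → FL=W FR=W RL=S RR=S
t=10: phase=(3,3,9,9) vs β=8 → FL=S FR=S RL=W RR=W
t=11: phase=(4,4,10,10) vs β=8 → FL=S FR=S RL=W RR=W
t=12: phase=(5,5,11,11) vs β=8 → FL=S FR=S RL=W RR=W
t=14: phase=(7,7,1,1) vs β=8 → FL=S FR=S RL=S RR=S
t=20: phase=(1,1,7,7) vs β=8 → FL=S FR=S RL=S RR=S
t=21: phase=(2,2,8,8) vs β=8 → FL=S FR=S RL=W RR=W
t=22: phase=(3,3,9,9) vs β=8 → FL=S FR=S RL=W RR=W


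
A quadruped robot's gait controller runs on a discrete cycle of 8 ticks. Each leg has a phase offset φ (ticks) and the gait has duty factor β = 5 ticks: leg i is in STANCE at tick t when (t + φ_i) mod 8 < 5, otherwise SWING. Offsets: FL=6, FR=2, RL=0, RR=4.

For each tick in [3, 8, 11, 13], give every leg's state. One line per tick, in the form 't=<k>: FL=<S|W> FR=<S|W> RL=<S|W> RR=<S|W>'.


t=3: FL=S FR=W RL=S RR=W
t=8: FL=W FR=S RL=S RR=S
t=11: FL=S FR=W RL=S RR=W
t=13: FL=S FR=W RL=W RR=S

t=3: phase=(1,5,3,7) vs β=5 → FL=S FR=W RL=S RR=W
t=8: phase=(6,2,0,4) vs β=5 → FL=W FR=S RL=S RR=S
t=11: phase=(1,5,3,7) vs β=5 → FL=S FR=W RL=S RR=W
t=13: phase=(3,7,5,1) vs β=5 → FL=S FR=W RL=W RR=S


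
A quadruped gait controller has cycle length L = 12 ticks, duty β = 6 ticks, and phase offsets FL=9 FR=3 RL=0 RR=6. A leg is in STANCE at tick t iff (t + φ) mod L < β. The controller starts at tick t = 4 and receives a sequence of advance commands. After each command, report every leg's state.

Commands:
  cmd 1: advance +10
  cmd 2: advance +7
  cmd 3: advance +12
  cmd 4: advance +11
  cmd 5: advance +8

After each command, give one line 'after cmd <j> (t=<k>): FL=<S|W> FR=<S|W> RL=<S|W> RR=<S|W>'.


start t=4: FL=S FR=W RL=S RR=W
cmd 1: advance +10 → t=14, phase=(11,5,2,8) → FL=W FR=S RL=S RR=W
cmd 2: advance +7 → t=21, phase=(6,0,9,3) → FL=W FR=S RL=W RR=S
cmd 3: advance +12 → t=33, phase=(6,0,9,3) → FL=W FR=S RL=W RR=S
cmd 4: advance +11 → t=44, phase=(5,11,8,2) → FL=S FR=W RL=W RR=S
cmd 5: advance +8 → t=52, phase=(1,7,4,10) → FL=S FR=W RL=S RR=W

after cmd 1 (t=14): FL=W FR=S RL=S RR=W
after cmd 2 (t=21): FL=W FR=S RL=W RR=S
after cmd 3 (t=33): FL=W FR=S RL=W RR=S
after cmd 4 (t=44): FL=S FR=W RL=W RR=S
after cmd 5 (t=52): FL=S FR=W RL=S RR=W


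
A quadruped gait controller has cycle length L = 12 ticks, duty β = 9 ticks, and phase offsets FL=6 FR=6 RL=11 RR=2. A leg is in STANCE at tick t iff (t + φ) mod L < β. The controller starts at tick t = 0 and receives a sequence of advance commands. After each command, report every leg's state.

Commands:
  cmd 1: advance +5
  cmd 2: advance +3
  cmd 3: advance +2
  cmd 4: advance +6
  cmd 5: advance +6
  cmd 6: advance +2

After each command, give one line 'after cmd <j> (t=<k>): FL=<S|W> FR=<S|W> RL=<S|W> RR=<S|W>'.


start t=0: FL=S FR=S RL=W RR=S
cmd 1: advance +5 → t=5, phase=(11,11,4,7) → FL=W FR=W RL=S RR=S
cmd 2: advance +3 → t=8, phase=(2,2,7,10) → FL=S FR=S RL=S RR=W
cmd 3: advance +2 → t=10, phase=(4,4,9,0) → FL=S FR=S RL=W RR=S
cmd 4: advance +6 → t=16, phase=(10,10,3,6) → FL=W FR=W RL=S RR=S
cmd 5: advance +6 → t=22, phase=(4,4,9,0) → FL=S FR=S RL=W RR=S
cmd 6: advance +2 → t=24, phase=(6,6,11,2) → FL=S FR=S RL=W RR=S

after cmd 1 (t=5): FL=W FR=W RL=S RR=S
after cmd 2 (t=8): FL=S FR=S RL=S RR=W
after cmd 3 (t=10): FL=S FR=S RL=W RR=S
after cmd 4 (t=16): FL=W FR=W RL=S RR=S
after cmd 5 (t=22): FL=S FR=S RL=W RR=S
after cmd 6 (t=24): FL=S FR=S RL=W RR=S


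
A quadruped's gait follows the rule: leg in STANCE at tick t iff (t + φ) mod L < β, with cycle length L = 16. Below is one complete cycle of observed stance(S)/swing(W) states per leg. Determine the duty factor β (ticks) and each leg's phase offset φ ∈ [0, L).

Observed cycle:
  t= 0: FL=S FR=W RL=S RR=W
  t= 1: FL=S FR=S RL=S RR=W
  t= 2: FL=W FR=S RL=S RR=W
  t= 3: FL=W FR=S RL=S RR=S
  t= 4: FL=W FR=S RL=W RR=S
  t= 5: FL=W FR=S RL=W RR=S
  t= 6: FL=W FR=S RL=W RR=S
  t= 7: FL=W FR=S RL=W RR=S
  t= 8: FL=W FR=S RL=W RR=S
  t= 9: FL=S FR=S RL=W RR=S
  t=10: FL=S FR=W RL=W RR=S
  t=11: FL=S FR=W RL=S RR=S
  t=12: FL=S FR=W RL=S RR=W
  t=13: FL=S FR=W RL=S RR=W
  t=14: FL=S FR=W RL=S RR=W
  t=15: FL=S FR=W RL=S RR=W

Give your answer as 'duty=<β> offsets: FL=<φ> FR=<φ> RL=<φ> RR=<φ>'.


duty=9 offsets: FL=7 FR=15 RL=5 RR=13

duty β = stance ticks per leg = 9
FL: stance ticks = 9; W→S at t=9 → φ=7
FR: stance ticks = 9; W→S at t=1 → φ=15
RL: stance ticks = 9; W→S at t=11 → φ=5
RR: stance ticks = 9; W→S at t=3 → φ=13


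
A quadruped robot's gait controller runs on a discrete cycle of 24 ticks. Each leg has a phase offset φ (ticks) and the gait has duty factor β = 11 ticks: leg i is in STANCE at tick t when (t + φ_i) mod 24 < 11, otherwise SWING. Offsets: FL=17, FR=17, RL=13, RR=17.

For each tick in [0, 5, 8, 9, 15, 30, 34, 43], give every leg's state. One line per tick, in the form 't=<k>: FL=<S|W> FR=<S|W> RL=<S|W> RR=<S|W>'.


t=0: FL=W FR=W RL=W RR=W
t=5: FL=W FR=W RL=W RR=W
t=8: FL=S FR=S RL=W RR=S
t=9: FL=S FR=S RL=W RR=S
t=15: FL=S FR=S RL=S RR=S
t=30: FL=W FR=W RL=W RR=W
t=34: FL=S FR=S RL=W RR=S
t=43: FL=W FR=W RL=S RR=W

t=0: phase=(17,17,13,17) vs β=11 → FL=W FR=W RL=W RR=W
t=5: phase=(22,22,18,22) vs β=11 → FL=W FR=W RL=W RR=W
t=8: phase=(1,1,21,1) vs β=11 → FL=S FR=S RL=W RR=S
t=9: phase=(2,2,22,2) vs β=11 → FL=S FR=S RL=W RR=S
t=15: phase=(8,8,4,8) vs β=11 → FL=S FR=S RL=S RR=S
t=30: phase=(23,23,19,23) vs β=11 → FL=W FR=W RL=W RR=W
t=34: phase=(3,3,23,3) vs β=11 → FL=S FR=S RL=W RR=S
t=43: phase=(12,12,8,12) vs β=11 → FL=W FR=W RL=S RR=W


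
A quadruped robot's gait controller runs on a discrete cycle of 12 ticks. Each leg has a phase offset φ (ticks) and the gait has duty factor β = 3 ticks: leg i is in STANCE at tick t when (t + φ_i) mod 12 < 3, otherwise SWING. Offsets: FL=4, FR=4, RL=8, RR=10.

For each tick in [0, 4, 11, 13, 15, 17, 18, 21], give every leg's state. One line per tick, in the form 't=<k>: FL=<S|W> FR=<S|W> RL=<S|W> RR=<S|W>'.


t=0: FL=W FR=W RL=W RR=W
t=4: FL=W FR=W RL=S RR=S
t=11: FL=W FR=W RL=W RR=W
t=13: FL=W FR=W RL=W RR=W
t=15: FL=W FR=W RL=W RR=S
t=17: FL=W FR=W RL=S RR=W
t=18: FL=W FR=W RL=S RR=W
t=21: FL=S FR=S RL=W RR=W

t=0: phase=(4,4,8,10) vs β=3 → FL=W FR=W RL=W RR=W
t=4: phase=(8,8,0,2) vs β=3 → FL=W FR=W RL=S RR=S
t=11: phase=(3,3,7,9) vs β=3 → FL=W FR=W RL=W RR=W
t=13: phase=(5,5,9,11) vs β=3 → FL=W FR=W RL=W RR=W
t=15: phase=(7,7,11,1) vs β=3 → FL=W FR=W RL=W RR=S
t=17: phase=(9,9,1,3) vs β=3 → FL=W FR=W RL=S RR=W
t=18: phase=(10,10,2,4) vs β=3 → FL=W FR=W RL=S RR=W
t=21: phase=(1,1,5,7) vs β=3 → FL=S FR=S RL=W RR=W


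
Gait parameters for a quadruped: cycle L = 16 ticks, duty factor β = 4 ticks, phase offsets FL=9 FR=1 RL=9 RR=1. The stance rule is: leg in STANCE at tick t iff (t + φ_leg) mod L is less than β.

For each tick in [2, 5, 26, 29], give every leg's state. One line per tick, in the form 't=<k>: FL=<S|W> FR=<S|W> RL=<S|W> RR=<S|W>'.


t=2: FL=W FR=S RL=W RR=S
t=5: FL=W FR=W RL=W RR=W
t=26: FL=S FR=W RL=S RR=W
t=29: FL=W FR=W RL=W RR=W

t=2: phase=(11,3,11,3) vs β=4 → FL=W FR=S RL=W RR=S
t=5: phase=(14,6,14,6) vs β=4 → FL=W FR=W RL=W RR=W
t=26: phase=(3,11,3,11) vs β=4 → FL=S FR=W RL=S RR=W
t=29: phase=(6,14,6,14) vs β=4 → FL=W FR=W RL=W RR=W


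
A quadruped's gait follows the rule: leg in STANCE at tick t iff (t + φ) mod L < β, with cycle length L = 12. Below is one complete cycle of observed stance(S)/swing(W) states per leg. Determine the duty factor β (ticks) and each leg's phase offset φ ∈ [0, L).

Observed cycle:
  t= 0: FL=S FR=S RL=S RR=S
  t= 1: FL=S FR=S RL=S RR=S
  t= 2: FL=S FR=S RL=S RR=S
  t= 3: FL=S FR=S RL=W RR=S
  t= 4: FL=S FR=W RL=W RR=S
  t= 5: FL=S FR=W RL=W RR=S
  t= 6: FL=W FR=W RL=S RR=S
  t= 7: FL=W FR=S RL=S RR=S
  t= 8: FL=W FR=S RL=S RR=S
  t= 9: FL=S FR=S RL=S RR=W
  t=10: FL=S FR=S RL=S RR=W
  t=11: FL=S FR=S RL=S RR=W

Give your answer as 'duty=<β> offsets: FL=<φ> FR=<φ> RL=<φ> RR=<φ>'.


duty β = stance ticks per leg = 9
FL: stance ticks = 9; W→S at t=9 → φ=3
FR: stance ticks = 9; W→S at t=7 → φ=5
RL: stance ticks = 9; W→S at t=6 → φ=6
RR: stance ticks = 9; W→S at t=0 → φ=0

duty=9 offsets: FL=3 FR=5 RL=6 RR=0


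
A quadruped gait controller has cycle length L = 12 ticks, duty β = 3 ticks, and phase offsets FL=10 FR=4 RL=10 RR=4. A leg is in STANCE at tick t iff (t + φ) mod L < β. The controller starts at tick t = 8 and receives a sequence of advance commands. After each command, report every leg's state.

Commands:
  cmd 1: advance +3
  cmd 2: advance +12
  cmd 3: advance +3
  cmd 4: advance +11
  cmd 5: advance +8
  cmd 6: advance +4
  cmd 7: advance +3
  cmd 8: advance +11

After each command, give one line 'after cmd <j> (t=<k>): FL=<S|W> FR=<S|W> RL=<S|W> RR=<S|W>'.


after cmd 1 (t=11): FL=W FR=W RL=W RR=W
after cmd 2 (t=23): FL=W FR=W RL=W RR=W
after cmd 3 (t=26): FL=S FR=W RL=S RR=W
after cmd 4 (t=37): FL=W FR=W RL=W RR=W
after cmd 5 (t=45): FL=W FR=S RL=W RR=S
after cmd 6 (t=49): FL=W FR=W RL=W RR=W
after cmd 7 (t=52): FL=S FR=W RL=S RR=W
after cmd 8 (t=63): FL=S FR=W RL=S RR=W

start t=8: FL=W FR=S RL=W RR=S
cmd 1: advance +3 → t=11, phase=(9,3,9,3) → FL=W FR=W RL=W RR=W
cmd 2: advance +12 → t=23, phase=(9,3,9,3) → FL=W FR=W RL=W RR=W
cmd 3: advance +3 → t=26, phase=(0,6,0,6) → FL=S FR=W RL=S RR=W
cmd 4: advance +11 → t=37, phase=(11,5,11,5) → FL=W FR=W RL=W RR=W
cmd 5: advance +8 → t=45, phase=(7,1,7,1) → FL=W FR=S RL=W RR=S
cmd 6: advance +4 → t=49, phase=(11,5,11,5) → FL=W FR=W RL=W RR=W
cmd 7: advance +3 → t=52, phase=(2,8,2,8) → FL=S FR=W RL=S RR=W
cmd 8: advance +11 → t=63, phase=(1,7,1,7) → FL=S FR=W RL=S RR=W


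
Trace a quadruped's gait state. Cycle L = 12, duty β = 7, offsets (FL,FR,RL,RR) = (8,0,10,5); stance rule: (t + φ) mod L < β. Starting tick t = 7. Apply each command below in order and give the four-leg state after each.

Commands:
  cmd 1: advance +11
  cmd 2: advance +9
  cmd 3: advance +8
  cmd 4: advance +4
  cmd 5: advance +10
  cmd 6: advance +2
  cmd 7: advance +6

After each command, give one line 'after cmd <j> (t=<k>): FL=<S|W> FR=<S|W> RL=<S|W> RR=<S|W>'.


start t=7: FL=S FR=W RL=S RR=S
cmd 1: advance +11 → t=18, phase=(2,6,4,11) → FL=S FR=S RL=S RR=W
cmd 2: advance +9 → t=27, phase=(11,3,1,8) → FL=W FR=S RL=S RR=W
cmd 3: advance +8 → t=35, phase=(7,11,9,4) → FL=W FR=W RL=W RR=S
cmd 4: advance +4 → t=39, phase=(11,3,1,8) → FL=W FR=S RL=S RR=W
cmd 5: advance +10 → t=49, phase=(9,1,11,6) → FL=W FR=S RL=W RR=S
cmd 6: advance +2 → t=51, phase=(11,3,1,8) → FL=W FR=S RL=S RR=W
cmd 7: advance +6 → t=57, phase=(5,9,7,2) → FL=S FR=W RL=W RR=S

after cmd 1 (t=18): FL=S FR=S RL=S RR=W
after cmd 2 (t=27): FL=W FR=S RL=S RR=W
after cmd 3 (t=35): FL=W FR=W RL=W RR=S
after cmd 4 (t=39): FL=W FR=S RL=S RR=W
after cmd 5 (t=49): FL=W FR=S RL=W RR=S
after cmd 6 (t=51): FL=W FR=S RL=S RR=W
after cmd 7 (t=57): FL=S FR=W RL=W RR=S


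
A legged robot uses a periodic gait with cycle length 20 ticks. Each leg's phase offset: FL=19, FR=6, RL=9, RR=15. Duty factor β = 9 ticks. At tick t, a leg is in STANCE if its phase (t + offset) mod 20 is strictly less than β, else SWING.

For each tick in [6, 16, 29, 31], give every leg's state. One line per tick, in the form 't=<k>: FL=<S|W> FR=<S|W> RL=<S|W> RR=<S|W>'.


t=6: phase=(5,12,15,1) vs β=9 → FL=S FR=W RL=W RR=S
t=16: phase=(15,2,5,11) vs β=9 → FL=W FR=S RL=S RR=W
t=29: phase=(8,15,18,4) vs β=9 → FL=S FR=W RL=W RR=S
t=31: phase=(10,17,0,6) vs β=9 → FL=W FR=W RL=S RR=S

t=6: FL=S FR=W RL=W RR=S
t=16: FL=W FR=S RL=S RR=W
t=29: FL=S FR=W RL=W RR=S
t=31: FL=W FR=W RL=S RR=S
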